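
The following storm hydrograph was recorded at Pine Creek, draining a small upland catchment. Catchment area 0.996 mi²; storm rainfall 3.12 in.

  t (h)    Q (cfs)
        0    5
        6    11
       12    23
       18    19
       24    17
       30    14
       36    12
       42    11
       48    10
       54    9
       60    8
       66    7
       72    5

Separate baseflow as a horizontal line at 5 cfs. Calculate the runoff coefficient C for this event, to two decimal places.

C ≈ 0.26

ΣQ_DR = 86.00 cfs; V = ΣQ_DR·Δt = 1.858 × 10^6 ft³.
Runoff depth d = V / A = 0.8028 in.
C = d / P = 0.8028 / 3.12 = 0.26.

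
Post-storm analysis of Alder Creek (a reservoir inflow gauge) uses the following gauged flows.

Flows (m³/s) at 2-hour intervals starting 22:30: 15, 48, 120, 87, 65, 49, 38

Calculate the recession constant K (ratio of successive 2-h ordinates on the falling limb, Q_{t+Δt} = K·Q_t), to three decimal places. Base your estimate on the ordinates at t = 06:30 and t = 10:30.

Using the recession-limb readings at t = 06:30 and t = 10:30: Q falls from 65 to 38 m³/s over 2 intervals.
K = (Q₂/Q₁)^(1/2) = (38/65)^(1/2) = 0.765.

K ≈ 0.765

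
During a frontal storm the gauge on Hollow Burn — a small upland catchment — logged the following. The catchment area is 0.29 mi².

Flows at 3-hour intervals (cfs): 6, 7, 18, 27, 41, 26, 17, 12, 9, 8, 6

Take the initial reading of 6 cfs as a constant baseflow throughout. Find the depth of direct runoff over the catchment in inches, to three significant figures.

d ≈ 1.78 in

Direct runoff: 0.0, 1.0, 12.0, 21.0, 35.0, 20.0, 11.0, 6.0, 3.0, 2.0, 0.0 cfs; ΣQ_DR = 111.0 cfs.
V = ΣQ_DR · Δt = 111.0 × 10800 s = 1.199 × 10^6 ft³.
Over A = 0.29 mi², depth = V / A = 1.78 in.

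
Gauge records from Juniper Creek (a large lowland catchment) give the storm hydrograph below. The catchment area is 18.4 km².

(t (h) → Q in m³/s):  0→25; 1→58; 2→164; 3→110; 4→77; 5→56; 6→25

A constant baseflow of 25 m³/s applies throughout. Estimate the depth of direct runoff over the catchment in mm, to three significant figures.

Direct runoff: 0.0, 33.0, 139.0, 85.0, 52.0, 31.0, 0.0 m³/s; ΣQ_DR = 340.0 m³/s.
V = ΣQ_DR · Δt = 340.0 × 3600 s = 1.224 × 10^6 m³.
Over A = 18.4 km², depth = V / A = 66.5 mm.

d ≈ 66.5 mm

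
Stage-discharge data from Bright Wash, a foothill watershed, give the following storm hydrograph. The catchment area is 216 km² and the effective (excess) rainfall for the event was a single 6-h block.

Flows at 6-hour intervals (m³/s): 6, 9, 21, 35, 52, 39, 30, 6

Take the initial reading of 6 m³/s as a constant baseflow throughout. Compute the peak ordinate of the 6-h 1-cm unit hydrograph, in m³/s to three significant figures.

U_p ≈ 30.7 m³/s

Direct runoff: 0.0, 3.0, 15.0, 29.0, 46.0, 33.0, 24.0, 0.0 m³/s; ΣQ_DR = 150.0 m³/s, peak = 46.0 m³/s.
Runoff depth d = ΣQ_DR·Δt / A = 150.0 × 21600 / (216 km²) = 15.00 mm.
The 1-cm UH is the DRH scaled by (10 mm)/d, so U_p = 46.0 × 10/15.00 = 30.7 m³/s.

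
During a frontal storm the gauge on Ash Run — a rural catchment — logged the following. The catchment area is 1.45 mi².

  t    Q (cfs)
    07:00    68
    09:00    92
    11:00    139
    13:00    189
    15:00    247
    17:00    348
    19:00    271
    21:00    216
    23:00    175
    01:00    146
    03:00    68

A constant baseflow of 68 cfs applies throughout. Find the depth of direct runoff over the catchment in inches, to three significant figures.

Direct runoff: 0.0, 24.0, 71.0, 121.0, 179.0, 280.0, 203.0, 148.0, 107.0, 78.0, 0.0 cfs; ΣQ_DR = 1211 cfs.
V = ΣQ_DR · Δt = 1211 × 7200 s = 8.719 × 10^6 ft³.
Over A = 1.45 mi², depth = V / A = 2.59 in.

d ≈ 2.59 in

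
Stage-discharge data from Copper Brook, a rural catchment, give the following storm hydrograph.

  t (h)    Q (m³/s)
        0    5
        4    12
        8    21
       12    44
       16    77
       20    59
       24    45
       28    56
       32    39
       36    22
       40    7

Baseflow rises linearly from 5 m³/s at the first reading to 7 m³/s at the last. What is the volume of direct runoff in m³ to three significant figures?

V ≈ 4.62 × 10^6 m³

Direct-runoff ordinates (Q − Q_b): 0.00, 6.80, 15.60, 38.40, 71.20, 53.00, 38.80, 49.60, 32.40, 15.20, 0.00 m³/s.
ΣQ_DR = 321.0 m³/s.
With Δt = 4 h = 14400 s, V = ΣQ_DR · Δt = 321.0 × 14400 = 4.62 × 10^6 m³.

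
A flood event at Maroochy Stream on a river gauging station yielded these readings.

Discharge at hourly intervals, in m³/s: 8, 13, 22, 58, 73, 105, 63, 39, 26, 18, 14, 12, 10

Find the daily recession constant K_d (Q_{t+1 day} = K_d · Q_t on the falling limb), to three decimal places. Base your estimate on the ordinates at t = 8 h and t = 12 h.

K_d ≈ 0.003

Between t = 8 h and t = 12 h the flow falls from 26 to 10 m³/s over 4×1 h = 4 h.
Per-interval ratio K = (10/26)^(1/4) = 0.7875; K_d = K^(24/1) = 0.003.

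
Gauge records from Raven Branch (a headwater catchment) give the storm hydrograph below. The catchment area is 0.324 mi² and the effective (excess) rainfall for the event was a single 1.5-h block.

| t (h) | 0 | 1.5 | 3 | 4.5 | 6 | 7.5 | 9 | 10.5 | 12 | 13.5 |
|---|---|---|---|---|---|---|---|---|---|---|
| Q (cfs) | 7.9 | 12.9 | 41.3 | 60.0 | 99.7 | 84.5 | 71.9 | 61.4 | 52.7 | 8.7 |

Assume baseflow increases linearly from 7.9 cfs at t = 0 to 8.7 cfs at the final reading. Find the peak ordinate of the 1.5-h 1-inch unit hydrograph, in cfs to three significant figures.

Direct runoff: 0.00, 4.91, 33.22, 51.83, 91.44, 76.16, 63.47, 52.88, 44.09, 0.00 cfs; ΣQ_DR = 418.0 cfs, peak = 91.44 cfs.
Runoff depth d = ΣQ_DR·Δt / A = 418.0 × 5400 / (0.324 mi²) = 2.999 in.
The 1-inch UH is the DRH scaled by (1 in)/d, so U_p = 91.44 × 1/2.999 = 30.5 cfs.

U_p ≈ 30.5 cfs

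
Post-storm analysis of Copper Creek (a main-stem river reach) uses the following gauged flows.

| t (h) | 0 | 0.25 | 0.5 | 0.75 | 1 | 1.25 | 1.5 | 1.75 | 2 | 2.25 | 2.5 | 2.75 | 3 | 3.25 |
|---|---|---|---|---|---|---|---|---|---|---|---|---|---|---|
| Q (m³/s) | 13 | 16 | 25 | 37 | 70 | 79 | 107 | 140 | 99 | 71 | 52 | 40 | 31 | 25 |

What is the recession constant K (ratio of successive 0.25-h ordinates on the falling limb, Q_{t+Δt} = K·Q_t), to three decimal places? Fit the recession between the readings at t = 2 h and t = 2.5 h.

K ≈ 0.725

Using the recession-limb readings at t = 2 h and t = 2.5 h: Q falls from 99 to 52 m³/s over 2 intervals.
K = (Q₂/Q₁)^(1/2) = (52/99)^(1/2) = 0.725.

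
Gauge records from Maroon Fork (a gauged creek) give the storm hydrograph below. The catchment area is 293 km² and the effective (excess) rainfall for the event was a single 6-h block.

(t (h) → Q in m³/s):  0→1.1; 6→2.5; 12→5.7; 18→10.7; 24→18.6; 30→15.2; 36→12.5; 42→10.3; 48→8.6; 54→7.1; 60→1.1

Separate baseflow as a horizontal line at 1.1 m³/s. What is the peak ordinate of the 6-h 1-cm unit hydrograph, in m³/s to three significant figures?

U_p ≈ 29.2 m³/s

Direct runoff: 0.0, 1.4, 4.6, 9.6, 17.5, 14.1, 11.4, 9.2, 7.5, 6.0, 0.0 m³/s; ΣQ_DR = 81.30 m³/s, peak = 17.5 m³/s.
Runoff depth d = ΣQ_DR·Δt / A = 81.30 × 21600 / (293 km²) = 5.993 mm.
The 1-cm UH is the DRH scaled by (10 mm)/d, so U_p = 17.5 × 10/5.993 = 29.2 m³/s.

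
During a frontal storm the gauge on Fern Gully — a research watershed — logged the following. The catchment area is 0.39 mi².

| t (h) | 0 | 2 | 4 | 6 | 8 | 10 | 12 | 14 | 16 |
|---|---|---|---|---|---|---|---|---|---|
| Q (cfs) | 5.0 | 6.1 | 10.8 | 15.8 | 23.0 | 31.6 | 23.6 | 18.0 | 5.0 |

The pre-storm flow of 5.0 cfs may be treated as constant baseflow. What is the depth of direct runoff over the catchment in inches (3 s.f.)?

Direct runoff: 0.0, 1.1, 5.8, 10.8, 18.0, 26.6, 18.6, 13.0, 0.0 cfs; ΣQ_DR = 93.90 cfs.
V = ΣQ_DR · Δt = 93.90 × 7200 s = 6.761 × 10^5 ft³.
Over A = 0.39 mi², depth = V / A = 0.746 in.

d ≈ 0.746 in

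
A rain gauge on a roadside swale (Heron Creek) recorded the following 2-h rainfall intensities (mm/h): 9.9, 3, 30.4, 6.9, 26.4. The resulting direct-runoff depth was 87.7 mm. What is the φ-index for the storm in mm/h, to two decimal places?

Only the 3 blocks with intensity above φ contribute runoff: 9.9, 30.4, 26.4 mm/h.
Σ(I−φ)·Δt = d  ⇒  (9.9+30.4+26.4 − 3φ)·2 = 87.7
φ = (66.70 − 87.7/2) / 3 = 7.62 mm/h.

φ ≈ 7.62 mm/h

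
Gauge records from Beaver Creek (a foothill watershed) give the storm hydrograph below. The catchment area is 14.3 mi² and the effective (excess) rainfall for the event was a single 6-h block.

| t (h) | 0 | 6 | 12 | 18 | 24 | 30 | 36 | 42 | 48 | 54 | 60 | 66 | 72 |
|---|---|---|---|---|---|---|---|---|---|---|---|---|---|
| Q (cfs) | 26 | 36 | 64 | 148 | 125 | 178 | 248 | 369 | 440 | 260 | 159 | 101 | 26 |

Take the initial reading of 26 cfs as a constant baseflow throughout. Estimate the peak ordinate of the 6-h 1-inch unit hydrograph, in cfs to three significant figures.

Direct runoff: 0.0, 10.0, 38.0, 122.0, 99.0, 152.0, 222.0, 343.0, 414.0, 234.0, 133.0, 75.0, 0.0 cfs; ΣQ_DR = 1842 cfs, peak = 414.0 cfs.
Runoff depth d = ΣQ_DR·Δt / A = 1842 × 21600 / (14.3 mi²) = 1.198 in.
The 1-inch UH is the DRH scaled by (1 in)/d, so U_p = 414.0 × 1/1.198 = 346 cfs.

U_p ≈ 346 cfs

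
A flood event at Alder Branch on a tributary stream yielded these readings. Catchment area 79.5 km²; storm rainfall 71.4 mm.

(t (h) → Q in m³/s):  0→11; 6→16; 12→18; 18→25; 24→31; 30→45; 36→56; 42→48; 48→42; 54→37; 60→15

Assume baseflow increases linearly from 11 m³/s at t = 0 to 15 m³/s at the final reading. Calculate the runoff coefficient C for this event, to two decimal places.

C ≈ 0.76

ΣQ_DR = 201.0 m³/s; V = ΣQ_DR·Δt = 4.342 × 10^6 m³.
Runoff depth d = V / A = 54.61 mm.
C = d / P = 54.61 / 71.4 = 0.76.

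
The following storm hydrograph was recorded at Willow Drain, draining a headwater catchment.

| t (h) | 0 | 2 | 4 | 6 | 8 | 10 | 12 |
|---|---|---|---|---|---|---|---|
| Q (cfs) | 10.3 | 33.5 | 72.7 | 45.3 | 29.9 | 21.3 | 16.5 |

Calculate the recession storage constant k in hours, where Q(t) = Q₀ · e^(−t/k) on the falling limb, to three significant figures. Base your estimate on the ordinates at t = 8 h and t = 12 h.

k ≈ 6.73 h

On the falling limb, Q drops from 29.9 to 16.5 cfs between t = 8 h and t = 12 h (Δt = 4 h).
k = −Δt / ln(Q₂/Q₁) = −4 / ln(16.5/29.9) = 6.73 h.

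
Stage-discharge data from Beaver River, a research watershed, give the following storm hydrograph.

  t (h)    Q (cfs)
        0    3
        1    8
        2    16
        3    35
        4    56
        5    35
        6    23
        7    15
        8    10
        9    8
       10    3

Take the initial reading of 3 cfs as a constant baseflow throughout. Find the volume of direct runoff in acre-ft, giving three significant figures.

Direct-runoff ordinates (Q − Q_b): 0.0, 5.0, 13.0, 32.0, 53.0, 32.0, 20.0, 12.0, 7.0, 5.0, 0.0 cfs.
ΣQ_DR = 179.0 cfs.
With Δt = 1 h = 3600 s, V = ΣQ_DR · Δt = 179.0 × 3600 = 6.44 × 10^5 ft³ = 14.8 acre-ft.

V ≈ 14.8 acre-ft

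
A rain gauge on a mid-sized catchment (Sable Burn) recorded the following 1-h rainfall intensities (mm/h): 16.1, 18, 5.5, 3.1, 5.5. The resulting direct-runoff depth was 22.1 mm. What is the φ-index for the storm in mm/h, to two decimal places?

φ ≈ 6.00 mm/h

Only the 2 blocks with intensity above φ contribute runoff: 16.1, 18 mm/h.
Σ(I−φ)·Δt = d  ⇒  (16.1+18 − 2φ)·1 = 22.1
φ = (34.10 − 22.1/1) / 2 = 6.00 mm/h.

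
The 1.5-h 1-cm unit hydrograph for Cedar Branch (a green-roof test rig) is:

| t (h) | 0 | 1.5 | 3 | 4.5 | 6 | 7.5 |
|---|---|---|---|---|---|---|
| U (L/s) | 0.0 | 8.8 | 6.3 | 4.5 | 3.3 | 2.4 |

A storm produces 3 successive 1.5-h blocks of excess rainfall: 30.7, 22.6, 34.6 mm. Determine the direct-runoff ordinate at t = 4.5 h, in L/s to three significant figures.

Q ≈ 58.5 L/s

By discrete convolution, Q_j = Σ (P_i / 10 mm) · U_{j−i}.
At t = 4.5 h (j=3): Q = (30.7/10)·4.5 + (22.6/10)·6.3 + (34.6/10)·8.8 = 58.5 L/s.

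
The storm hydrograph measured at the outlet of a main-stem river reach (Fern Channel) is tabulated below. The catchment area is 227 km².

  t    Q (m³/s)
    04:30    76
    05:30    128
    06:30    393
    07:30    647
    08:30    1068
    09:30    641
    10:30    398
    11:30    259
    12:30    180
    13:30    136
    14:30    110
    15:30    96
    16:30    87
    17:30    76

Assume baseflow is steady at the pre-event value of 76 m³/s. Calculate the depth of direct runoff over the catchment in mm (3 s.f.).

Direct runoff: 0.0, 52.0, 317.0, 571.0, 992.0, 565.0, 322.0, 183.0, 104.0, 60.0, 34.0, 20.0, 11.0, 0.0 m³/s; ΣQ_DR = 3231 m³/s.
V = ΣQ_DR · Δt = 3231 × 3600 s = 1.163 × 10^7 m³.
Over A = 227 km², depth = V / A = 51.2 mm.

d ≈ 51.2 mm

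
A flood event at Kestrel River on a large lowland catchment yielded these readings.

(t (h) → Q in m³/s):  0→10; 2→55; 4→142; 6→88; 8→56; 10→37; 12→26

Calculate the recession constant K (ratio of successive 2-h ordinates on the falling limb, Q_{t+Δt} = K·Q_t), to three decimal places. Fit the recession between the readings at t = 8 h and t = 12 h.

Using the recession-limb readings at t = 8 h and t = 12 h: Q falls from 56 to 26 m³/s over 2 intervals.
K = (Q₂/Q₁)^(1/2) = (26/56)^(1/2) = 0.681.

K ≈ 0.681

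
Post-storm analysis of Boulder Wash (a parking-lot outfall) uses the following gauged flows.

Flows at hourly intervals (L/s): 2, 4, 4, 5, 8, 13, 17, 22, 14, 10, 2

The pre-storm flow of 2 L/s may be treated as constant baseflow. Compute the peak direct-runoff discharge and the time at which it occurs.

Subtracting baseflow gives direct-runoff ordinates: 0.0, 2.0, 2.0, 3.0, 6.0, 11.0, 15.0, 20.0, 12.0, 8.0, 0.0 L/s.
The maximum is 20.0 L/s, occurring at the reading for t = 7 h.

Q_p = 20.0 L/s at t = 7 h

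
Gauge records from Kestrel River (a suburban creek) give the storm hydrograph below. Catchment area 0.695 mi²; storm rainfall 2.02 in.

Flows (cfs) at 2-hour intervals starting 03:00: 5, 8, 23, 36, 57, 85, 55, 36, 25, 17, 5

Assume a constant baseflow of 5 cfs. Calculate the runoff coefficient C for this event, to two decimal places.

ΣQ_DR = 297.0 cfs; V = ΣQ_DR·Δt = 2.138 × 10^6 ft³.
Runoff depth d = V / A = 1.324 in.
C = d / P = 1.324 / 2.02 = 0.66.

C ≈ 0.66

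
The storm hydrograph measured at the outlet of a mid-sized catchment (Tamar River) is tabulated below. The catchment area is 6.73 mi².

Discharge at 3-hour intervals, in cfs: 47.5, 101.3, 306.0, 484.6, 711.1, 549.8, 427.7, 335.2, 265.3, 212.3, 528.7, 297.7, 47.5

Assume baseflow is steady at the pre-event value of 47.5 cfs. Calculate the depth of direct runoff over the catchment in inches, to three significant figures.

Direct runoff: 0.0, 53.8, 258.5, 437.1, 663.6, 502.3, 380.2, 287.7, 217.8, 164.8, 481.2, 250.2, 0.0 cfs; ΣQ_DR = 3697 cfs.
V = ΣQ_DR · Δt = 3697 × 10800 s = 3.993 × 10^7 ft³.
Over A = 6.73 mi², depth = V / A = 2.55 in.

d ≈ 2.55 in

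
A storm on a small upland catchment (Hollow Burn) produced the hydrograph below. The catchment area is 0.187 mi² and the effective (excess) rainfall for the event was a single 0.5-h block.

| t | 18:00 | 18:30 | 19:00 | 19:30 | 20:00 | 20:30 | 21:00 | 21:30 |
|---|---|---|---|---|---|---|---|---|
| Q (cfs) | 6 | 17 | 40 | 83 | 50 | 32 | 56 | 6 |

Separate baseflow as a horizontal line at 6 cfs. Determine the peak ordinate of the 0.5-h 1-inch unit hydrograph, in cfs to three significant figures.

Direct runoff: 0.0, 11.0, 34.0, 77.0, 44.0, 26.0, 50.0, 0.0 cfs; ΣQ_DR = 242.0 cfs, peak = 77.0 cfs.
Runoff depth d = ΣQ_DR·Δt / A = 242.0 × 1800 / (0.187 mi²) = 1.003 in.
The 1-inch UH is the DRH scaled by (1 in)/d, so U_p = 77.0 × 1/1.003 = 76.8 cfs.

U_p ≈ 76.8 cfs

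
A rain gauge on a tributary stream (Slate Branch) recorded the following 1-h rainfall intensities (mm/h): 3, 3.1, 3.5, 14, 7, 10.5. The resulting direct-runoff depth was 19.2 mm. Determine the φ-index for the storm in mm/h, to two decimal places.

φ ≈ 4.10 mm/h

Only the 3 blocks with intensity above φ contribute runoff: 14, 7, 10.5 mm/h.
Σ(I−φ)·Δt = d  ⇒  (14+7+10.5 − 3φ)·1 = 19.2
φ = (31.50 − 19.2/1) / 3 = 4.10 mm/h.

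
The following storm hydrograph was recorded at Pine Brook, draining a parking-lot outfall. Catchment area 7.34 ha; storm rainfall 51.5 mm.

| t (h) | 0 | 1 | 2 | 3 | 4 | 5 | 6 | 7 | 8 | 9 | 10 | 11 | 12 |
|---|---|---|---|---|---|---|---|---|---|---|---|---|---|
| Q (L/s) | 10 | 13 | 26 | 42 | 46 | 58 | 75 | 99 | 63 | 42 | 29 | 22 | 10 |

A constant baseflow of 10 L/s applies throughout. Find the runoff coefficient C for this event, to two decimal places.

ΣQ_DR = 405.0 L/s; V = ΣQ_DR·Δt = 1.458 × 10^6 L.
Runoff depth d = V / A = 19.86 mm.
C = d / P = 19.86 / 51.5 = 0.39.

C ≈ 0.39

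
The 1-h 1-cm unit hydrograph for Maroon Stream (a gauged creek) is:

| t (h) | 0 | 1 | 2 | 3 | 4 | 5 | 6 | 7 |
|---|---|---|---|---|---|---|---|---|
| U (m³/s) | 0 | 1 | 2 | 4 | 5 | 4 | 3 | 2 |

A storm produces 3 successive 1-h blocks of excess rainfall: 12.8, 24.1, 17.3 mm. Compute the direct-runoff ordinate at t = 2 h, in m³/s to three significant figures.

By discrete convolution, Q_j = Σ (P_i / 10 mm) · U_{j−i}.
At t = 2 h (j=2): Q = (12.8/10)·2 + (24.1/10)·1 + (17.3/10)·0 = 4.97 m³/s.

Q ≈ 4.97 m³/s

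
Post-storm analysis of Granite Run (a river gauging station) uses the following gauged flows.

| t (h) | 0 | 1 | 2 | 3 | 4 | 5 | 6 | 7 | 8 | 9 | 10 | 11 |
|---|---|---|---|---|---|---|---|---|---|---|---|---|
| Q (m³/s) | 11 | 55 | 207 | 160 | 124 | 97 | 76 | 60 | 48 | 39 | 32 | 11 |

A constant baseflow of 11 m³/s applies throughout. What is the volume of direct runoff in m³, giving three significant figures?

Direct-runoff ordinates (Q − Q_b): 0.0, 44.0, 196.0, 149.0, 113.0, 86.0, 65.0, 49.0, 37.0, 28.0, 21.0, 0.0 m³/s.
ΣQ_DR = 788.0 m³/s.
With Δt = 1 h = 3600 s, V = ΣQ_DR · Δt = 788.0 × 3600 = 2.84 × 10^6 m³.

V ≈ 2.84 × 10^6 m³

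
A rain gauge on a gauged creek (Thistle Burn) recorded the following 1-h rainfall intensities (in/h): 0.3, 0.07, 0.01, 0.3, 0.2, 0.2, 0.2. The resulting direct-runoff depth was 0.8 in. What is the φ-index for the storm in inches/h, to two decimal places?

Only the 5 blocks with intensity above φ contribute runoff: 0.3, 0.3, 0.2, 0.2, 0.2 in/h.
Σ(I−φ)·Δt = d  ⇒  (0.3+0.3+0.2+0.2+0.2 − 5φ)·1 = 0.8
φ = (1.200 − 0.8/1) / 5 = 0.08 in/h.

φ ≈ 0.08 in/h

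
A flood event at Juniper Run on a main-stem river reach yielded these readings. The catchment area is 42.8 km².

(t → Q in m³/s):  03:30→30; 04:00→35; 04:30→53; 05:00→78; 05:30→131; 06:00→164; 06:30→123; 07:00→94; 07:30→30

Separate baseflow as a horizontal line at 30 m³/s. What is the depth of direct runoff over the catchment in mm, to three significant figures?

Direct runoff: 0.0, 5.0, 23.0, 48.0, 101.0, 134.0, 93.0, 64.0, 0.0 m³/s; ΣQ_DR = 468.0 m³/s.
V = ΣQ_DR · Δt = 468.0 × 1800 s = 8.424 × 10^5 m³.
Over A = 42.8 km², depth = V / A = 19.7 mm.

d ≈ 19.7 mm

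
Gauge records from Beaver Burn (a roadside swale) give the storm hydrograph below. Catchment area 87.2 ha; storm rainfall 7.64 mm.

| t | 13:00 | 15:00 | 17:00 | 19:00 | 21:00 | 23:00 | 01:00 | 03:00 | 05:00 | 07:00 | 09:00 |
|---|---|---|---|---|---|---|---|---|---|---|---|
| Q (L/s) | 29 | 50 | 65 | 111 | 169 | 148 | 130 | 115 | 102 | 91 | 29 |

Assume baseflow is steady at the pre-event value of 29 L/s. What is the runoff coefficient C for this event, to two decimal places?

C ≈ 0.78

ΣQ_DR = 720.0 L/s; V = ΣQ_DR·Δt = 5.184 × 10^6 L.
Runoff depth d = V / A = 5.945 mm.
C = d / P = 5.945 / 7.64 = 0.78.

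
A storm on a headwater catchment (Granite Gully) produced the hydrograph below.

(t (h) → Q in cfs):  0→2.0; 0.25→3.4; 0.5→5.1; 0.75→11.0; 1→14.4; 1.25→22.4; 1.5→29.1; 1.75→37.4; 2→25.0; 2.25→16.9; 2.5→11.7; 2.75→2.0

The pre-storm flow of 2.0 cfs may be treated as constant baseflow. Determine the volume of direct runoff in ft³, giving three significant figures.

Direct-runoff ordinates (Q − Q_b): 0.0, 1.4, 3.1, 9.0, 12.4, 20.4, 27.1, 35.4, 23.0, 14.9, 9.7, 0.0 cfs.
ΣQ_DR = 156.4 cfs.
With Δt = 0.25 h = 900 s, V = ΣQ_DR · Δt = 156.4 × 900 = 1.41 × 10^5 ft³.

V ≈ 1.41 × 10^5 ft³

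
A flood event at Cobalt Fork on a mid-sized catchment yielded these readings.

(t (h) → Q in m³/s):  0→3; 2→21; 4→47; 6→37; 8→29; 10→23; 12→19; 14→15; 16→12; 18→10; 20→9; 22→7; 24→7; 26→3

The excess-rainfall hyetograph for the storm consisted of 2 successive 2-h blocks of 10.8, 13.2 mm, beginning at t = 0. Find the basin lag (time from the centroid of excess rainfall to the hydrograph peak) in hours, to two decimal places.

Centroid of excess rainfall: t_c = Σ P_i·t̄_i / ΣP_i = 2.1000 h (block centres at 1, 3 h).
Hydrograph peak occurs at t = 4 h, so basin lag t_L = 4 − 2.1000 = 1.90 h.

t_L ≈ 1.90 h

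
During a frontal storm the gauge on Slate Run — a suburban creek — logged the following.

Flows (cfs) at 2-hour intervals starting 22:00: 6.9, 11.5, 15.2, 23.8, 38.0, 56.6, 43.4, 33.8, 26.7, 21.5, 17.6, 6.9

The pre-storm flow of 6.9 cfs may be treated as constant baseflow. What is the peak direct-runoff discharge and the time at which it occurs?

Subtracting baseflow gives direct-runoff ordinates: 0.0, 4.6, 8.3, 16.9, 31.1, 49.7, 36.5, 26.9, 19.8, 14.6, 10.7, 0.0 cfs.
The maximum is 49.7 cfs, occurring at the reading for t = 08:00.

Q_p = 49.7 cfs at t = 08:00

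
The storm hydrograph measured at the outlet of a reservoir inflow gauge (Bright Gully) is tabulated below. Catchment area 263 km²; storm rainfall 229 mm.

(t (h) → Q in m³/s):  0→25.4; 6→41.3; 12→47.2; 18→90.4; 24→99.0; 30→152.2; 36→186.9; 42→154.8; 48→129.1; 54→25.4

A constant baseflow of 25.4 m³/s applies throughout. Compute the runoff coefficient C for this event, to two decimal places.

ΣQ_DR = 697.7 m³/s; V = ΣQ_DR·Δt = 1.507 × 10^7 m³.
Runoff depth d = V / A = 57.30 mm.
C = d / P = 57.30 / 229 = 0.25.

C ≈ 0.25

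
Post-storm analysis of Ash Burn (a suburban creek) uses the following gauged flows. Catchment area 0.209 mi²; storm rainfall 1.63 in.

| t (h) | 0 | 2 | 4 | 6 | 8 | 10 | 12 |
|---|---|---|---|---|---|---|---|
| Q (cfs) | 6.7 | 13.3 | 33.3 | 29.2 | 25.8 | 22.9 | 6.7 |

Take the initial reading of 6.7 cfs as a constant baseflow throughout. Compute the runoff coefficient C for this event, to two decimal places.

ΣQ_DR = 91.00 cfs; V = ΣQ_DR·Δt = 6.552 × 10^5 ft³.
Runoff depth d = V / A = 1.349 in.
C = d / P = 1.349 / 1.63 = 0.83.

C ≈ 0.83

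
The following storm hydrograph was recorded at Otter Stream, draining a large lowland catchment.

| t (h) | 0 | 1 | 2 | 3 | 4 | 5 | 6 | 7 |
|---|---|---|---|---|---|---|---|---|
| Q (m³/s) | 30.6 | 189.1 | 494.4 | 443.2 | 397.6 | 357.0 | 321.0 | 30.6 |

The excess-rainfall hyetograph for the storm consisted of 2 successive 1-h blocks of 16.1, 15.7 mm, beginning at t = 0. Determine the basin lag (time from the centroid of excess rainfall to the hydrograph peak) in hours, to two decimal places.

Centroid of excess rainfall: t_c = Σ P_i·t̄_i / ΣP_i = 0.9937 h (block centres at 0.5, 1.5 h).
Hydrograph peak occurs at t = 2 h, so basin lag t_L = 2 − 0.9937 = 1.01 h.

t_L ≈ 1.01 h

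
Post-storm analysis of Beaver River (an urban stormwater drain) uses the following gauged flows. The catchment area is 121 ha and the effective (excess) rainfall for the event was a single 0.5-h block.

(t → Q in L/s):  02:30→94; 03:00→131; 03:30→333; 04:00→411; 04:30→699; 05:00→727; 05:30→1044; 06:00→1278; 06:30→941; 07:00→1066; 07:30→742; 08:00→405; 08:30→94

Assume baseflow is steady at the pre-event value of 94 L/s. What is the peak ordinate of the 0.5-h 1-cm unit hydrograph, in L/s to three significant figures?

Direct runoff: 0.0, 37.0, 239.0, 317.0, 605.0, 633.0, 950.0, 1184.0, 847.0, 972.0, 648.0, 311.0, 0.0 L/s; ΣQ_DR = 6743 L/s, peak = 1184.0 L/s.
Runoff depth d = ΣQ_DR·Δt / A = 6743 × 1800 / (121 ha) = 10.03 mm.
The 1-cm UH is the DRH scaled by (10 mm)/d, so U_p = 1184.0 × 10/10.03 = 1180 L/s.

U_p ≈ 1180 L/s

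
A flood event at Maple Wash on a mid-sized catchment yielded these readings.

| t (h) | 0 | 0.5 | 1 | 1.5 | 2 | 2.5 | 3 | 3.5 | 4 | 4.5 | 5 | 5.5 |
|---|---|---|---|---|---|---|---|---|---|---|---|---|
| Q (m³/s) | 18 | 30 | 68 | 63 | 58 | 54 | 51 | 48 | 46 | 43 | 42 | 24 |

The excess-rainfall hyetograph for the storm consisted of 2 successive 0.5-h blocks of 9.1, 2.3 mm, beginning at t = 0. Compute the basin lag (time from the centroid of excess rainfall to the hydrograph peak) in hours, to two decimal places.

t_L ≈ 0.65 h

Centroid of excess rainfall: t_c = Σ P_i·t̄_i / ΣP_i = 0.3509 h (block centres at 0.25, 0.75 h).
Hydrograph peak occurs at t = 1 h, so basin lag t_L = 1 − 0.3509 = 0.65 h.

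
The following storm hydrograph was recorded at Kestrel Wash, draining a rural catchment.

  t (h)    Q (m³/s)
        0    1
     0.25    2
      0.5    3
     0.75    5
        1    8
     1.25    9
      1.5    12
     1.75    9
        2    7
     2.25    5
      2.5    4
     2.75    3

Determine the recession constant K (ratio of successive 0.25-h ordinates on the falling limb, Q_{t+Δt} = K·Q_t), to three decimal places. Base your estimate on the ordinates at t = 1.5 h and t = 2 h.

Using the recession-limb readings at t = 1.5 h and t = 2 h: Q falls from 12 to 7 m³/s over 2 intervals.
K = (Q₂/Q₁)^(1/2) = (7/12)^(1/2) = 0.764.

K ≈ 0.764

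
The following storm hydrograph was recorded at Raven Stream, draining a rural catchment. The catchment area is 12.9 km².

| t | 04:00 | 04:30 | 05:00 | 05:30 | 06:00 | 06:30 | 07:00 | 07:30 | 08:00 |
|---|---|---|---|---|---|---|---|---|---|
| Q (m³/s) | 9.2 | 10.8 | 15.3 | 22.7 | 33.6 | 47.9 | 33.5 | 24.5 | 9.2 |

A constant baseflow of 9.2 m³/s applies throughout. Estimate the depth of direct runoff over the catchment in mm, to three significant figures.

d ≈ 17.3 mm

Direct runoff: 0.0, 1.6, 6.1, 13.5, 24.4, 38.7, 24.3, 15.3, 0.0 m³/s; ΣQ_DR = 123.9 m³/s.
V = ΣQ_DR · Δt = 123.9 × 1800 s = 2.230 × 10^5 m³.
Over A = 12.9 km², depth = V / A = 17.3 mm.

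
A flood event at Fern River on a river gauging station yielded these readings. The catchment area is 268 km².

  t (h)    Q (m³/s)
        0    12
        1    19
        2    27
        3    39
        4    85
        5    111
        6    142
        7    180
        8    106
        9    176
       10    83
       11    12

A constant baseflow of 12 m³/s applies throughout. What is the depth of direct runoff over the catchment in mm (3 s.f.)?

Direct runoff: 0.0, 7.0, 15.0, 27.0, 73.0, 99.0, 130.0, 168.0, 94.0, 164.0, 71.0, 0.0 m³/s; ΣQ_DR = 848.0 m³/s.
V = ΣQ_DR · Δt = 848.0 × 3600 s = 3.053 × 10^6 m³.
Over A = 268 km², depth = V / A = 11.4 mm.

d ≈ 11.4 mm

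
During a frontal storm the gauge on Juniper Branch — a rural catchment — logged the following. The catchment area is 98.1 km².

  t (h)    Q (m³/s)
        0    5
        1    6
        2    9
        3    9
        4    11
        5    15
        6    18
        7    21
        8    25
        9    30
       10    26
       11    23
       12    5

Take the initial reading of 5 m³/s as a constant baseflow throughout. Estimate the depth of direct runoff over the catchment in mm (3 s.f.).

Direct runoff: 0.0, 1.0, 4.0, 4.0, 6.0, 10.0, 13.0, 16.0, 20.0, 25.0, 21.0, 18.0, 0.0 m³/s; ΣQ_DR = 138.0 m³/s.
V = ΣQ_DR · Δt = 138.0 × 3600 s = 4.968 × 10^5 m³.
Over A = 98.1 km², depth = V / A = 5.06 mm.

d ≈ 5.06 mm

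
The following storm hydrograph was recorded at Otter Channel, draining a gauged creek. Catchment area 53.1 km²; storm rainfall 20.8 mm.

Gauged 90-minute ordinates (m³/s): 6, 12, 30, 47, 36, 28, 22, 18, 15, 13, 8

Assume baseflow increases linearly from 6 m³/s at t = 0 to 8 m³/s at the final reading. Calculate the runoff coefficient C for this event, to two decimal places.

C ≈ 0.77

ΣQ_DR = 158.0 m³/s; V = ΣQ_DR·Δt = 8.532 × 10^5 m³.
Runoff depth d = V / A = 16.07 mm.
C = d / P = 16.07 / 20.8 = 0.77.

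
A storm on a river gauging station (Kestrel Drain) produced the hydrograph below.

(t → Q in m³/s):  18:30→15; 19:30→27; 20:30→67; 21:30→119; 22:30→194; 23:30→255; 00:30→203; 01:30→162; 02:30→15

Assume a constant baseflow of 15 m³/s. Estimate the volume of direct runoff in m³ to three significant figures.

Direct-runoff ordinates (Q − Q_b): 0.0, 12.0, 52.0, 104.0, 179.0, 240.0, 188.0, 147.0, 0.0 m³/s.
ΣQ_DR = 922.0 m³/s.
With Δt = 1 h = 3600 s, V = ΣQ_DR · Δt = 922.0 × 3600 = 3.32 × 10^6 m³.

V ≈ 3.32 × 10^6 m³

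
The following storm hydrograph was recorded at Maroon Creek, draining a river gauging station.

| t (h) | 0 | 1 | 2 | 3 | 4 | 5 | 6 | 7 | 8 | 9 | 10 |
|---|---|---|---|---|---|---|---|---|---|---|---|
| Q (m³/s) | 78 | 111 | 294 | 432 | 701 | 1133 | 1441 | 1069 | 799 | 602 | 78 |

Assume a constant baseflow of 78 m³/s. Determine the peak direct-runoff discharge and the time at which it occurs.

Q_p = 1363.0 m³/s at t = 6 h

Subtracting baseflow gives direct-runoff ordinates: 0.0, 33.0, 216.0, 354.0, 623.0, 1055.0, 1363.0, 991.0, 721.0, 524.0, 0.0 m³/s.
The maximum is 1363.0 m³/s, occurring at the reading for t = 6 h.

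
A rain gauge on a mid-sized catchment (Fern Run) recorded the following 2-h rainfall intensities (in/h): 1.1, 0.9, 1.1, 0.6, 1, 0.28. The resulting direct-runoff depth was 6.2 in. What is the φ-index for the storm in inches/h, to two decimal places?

φ ≈ 0.32 in/h

Only the 5 blocks with intensity above φ contribute runoff: 1.1, 0.9, 1.1, 0.6, 1 in/h.
Σ(I−φ)·Δt = d  ⇒  (1.1+0.9+1.1+0.6+1 − 5φ)·2 = 6.2
φ = (4.700 − 6.2/2) / 5 = 0.32 in/h.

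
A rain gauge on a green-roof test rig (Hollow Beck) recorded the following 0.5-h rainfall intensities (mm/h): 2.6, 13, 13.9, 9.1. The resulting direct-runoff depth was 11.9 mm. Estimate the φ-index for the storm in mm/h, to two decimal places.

φ ≈ 4.07 mm/h

Only the 3 blocks with intensity above φ contribute runoff: 13, 13.9, 9.1 mm/h.
Σ(I−φ)·Δt = d  ⇒  (13+13.9+9.1 − 3φ)·0.5 = 11.9
φ = (36.00 − 11.9/0.5) / 3 = 4.07 mm/h.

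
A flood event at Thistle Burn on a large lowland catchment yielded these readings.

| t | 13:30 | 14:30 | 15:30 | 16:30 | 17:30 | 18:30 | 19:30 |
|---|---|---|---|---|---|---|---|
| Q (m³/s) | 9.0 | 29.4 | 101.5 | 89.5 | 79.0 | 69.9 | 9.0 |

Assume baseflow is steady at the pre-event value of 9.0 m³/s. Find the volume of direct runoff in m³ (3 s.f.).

V ≈ 1.17 × 10^6 m³

Direct-runoff ordinates (Q − Q_b): 0.0, 20.4, 92.5, 80.5, 70.0, 60.9, 0.0 m³/s.
ΣQ_DR = 324.3 m³/s.
With Δt = 1 h = 3600 s, V = ΣQ_DR · Δt = 324.3 × 3600 = 1.17 × 10^6 m³.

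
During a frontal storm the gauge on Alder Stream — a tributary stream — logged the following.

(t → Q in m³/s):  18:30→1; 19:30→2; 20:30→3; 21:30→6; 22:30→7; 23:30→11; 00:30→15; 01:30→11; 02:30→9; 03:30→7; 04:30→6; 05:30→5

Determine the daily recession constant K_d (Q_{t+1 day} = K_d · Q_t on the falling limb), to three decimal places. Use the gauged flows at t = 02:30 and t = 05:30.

Between t = 02:30 and t = 05:30 the flow falls from 9 to 5 m³/s over 3×1 h = 3 h.
Per-interval ratio K = (5/9)^(1/3) = 0.8221; K_d = K^(24/1) = 0.009.

K_d ≈ 0.009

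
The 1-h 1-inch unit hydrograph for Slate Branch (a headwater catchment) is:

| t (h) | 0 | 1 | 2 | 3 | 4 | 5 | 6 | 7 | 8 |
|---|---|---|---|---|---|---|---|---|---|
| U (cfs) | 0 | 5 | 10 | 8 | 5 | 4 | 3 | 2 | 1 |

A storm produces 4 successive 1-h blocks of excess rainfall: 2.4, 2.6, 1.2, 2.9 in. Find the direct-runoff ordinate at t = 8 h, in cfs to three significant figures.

Q ≈ 22.8 cfs

By discrete convolution, Q_j = Σ (P_i / 1 in) · U_{j−i}.
At t = 8 h (j=8): Q = (2.4/1)·1 + (2.6/1)·2 + (1.2/1)·3 + (2.9/1)·4 = 22.8 cfs.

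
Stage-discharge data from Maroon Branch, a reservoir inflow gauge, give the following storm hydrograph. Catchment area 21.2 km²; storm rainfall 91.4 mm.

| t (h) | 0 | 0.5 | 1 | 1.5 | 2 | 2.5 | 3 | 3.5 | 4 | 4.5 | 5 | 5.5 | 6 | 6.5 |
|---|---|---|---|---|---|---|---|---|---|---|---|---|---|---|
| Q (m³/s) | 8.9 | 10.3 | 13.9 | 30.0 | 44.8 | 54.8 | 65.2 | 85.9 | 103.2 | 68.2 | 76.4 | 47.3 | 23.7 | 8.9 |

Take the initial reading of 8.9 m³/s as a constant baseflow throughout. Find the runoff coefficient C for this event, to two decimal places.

ΣQ_DR = 516.9 m³/s; V = ΣQ_DR·Δt = 9.304 × 10^5 m³.
Runoff depth d = V / A = 43.89 mm.
C = d / P = 43.89 / 91.4 = 0.48.

C ≈ 0.48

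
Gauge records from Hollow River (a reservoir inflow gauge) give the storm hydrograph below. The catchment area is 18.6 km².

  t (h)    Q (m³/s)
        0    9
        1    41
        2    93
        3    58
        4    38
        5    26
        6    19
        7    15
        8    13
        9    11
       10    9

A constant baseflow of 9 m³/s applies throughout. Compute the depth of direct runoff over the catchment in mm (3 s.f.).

d ≈ 45.1 mm

Direct runoff: 0.0, 32.0, 84.0, 49.0, 29.0, 17.0, 10.0, 6.0, 4.0, 2.0, 0.0 m³/s; ΣQ_DR = 233.0 m³/s.
V = ΣQ_DR · Δt = 233.0 × 3600 s = 8.388 × 10^5 m³.
Over A = 18.6 km², depth = V / A = 45.1 mm.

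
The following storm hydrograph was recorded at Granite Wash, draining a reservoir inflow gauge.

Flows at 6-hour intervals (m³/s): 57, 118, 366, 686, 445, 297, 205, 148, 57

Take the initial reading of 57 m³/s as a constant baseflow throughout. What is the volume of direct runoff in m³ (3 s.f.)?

V ≈ 4.03 × 10^7 m³

Direct-runoff ordinates (Q − Q_b): 0.0, 61.0, 309.0, 629.0, 388.0, 240.0, 148.0, 91.0, 0.0 m³/s.
ΣQ_DR = 1866 m³/s.
With Δt = 6 h = 21600 s, V = ΣQ_DR · Δt = 1866 × 21600 = 4.03 × 10^7 m³.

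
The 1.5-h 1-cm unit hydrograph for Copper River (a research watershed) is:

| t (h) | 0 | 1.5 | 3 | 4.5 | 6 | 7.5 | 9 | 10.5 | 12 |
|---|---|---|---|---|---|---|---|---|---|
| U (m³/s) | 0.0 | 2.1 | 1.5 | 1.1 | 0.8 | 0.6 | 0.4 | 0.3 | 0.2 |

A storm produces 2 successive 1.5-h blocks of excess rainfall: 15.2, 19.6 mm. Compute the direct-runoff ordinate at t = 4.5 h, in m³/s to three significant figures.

Q ≈ 4.61 m³/s

By discrete convolution, Q_j = Σ (P_i / 10 mm) · U_{j−i}.
At t = 4.5 h (j=3): Q = (15.2/10)·1.1 + (19.6/10)·1.5 = 4.61 m³/s.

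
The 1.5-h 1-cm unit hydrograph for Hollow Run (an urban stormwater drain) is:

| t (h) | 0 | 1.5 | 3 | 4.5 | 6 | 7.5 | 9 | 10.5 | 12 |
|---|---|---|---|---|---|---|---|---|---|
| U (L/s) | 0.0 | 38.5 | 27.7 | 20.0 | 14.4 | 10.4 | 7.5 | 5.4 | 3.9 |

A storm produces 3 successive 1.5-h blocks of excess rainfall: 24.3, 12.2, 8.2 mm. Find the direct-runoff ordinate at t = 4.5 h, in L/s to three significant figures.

By discrete convolution, Q_j = Σ (P_i / 10 mm) · U_{j−i}.
At t = 4.5 h (j=3): Q = (24.3/10)·20.0 + (12.2/10)·27.7 + (8.2/10)·38.5 = 114 L/s.

Q ≈ 114 L/s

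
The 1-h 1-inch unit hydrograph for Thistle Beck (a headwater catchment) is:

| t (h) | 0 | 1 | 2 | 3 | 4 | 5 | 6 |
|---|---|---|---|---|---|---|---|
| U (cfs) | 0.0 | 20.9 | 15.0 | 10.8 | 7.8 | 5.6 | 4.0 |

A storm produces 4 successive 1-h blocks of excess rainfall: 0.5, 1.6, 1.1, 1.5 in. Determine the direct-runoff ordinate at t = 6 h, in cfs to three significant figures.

Q ≈ 35.7 cfs

By discrete convolution, Q_j = Σ (P_i / 1 in) · U_{j−i}.
At t = 6 h (j=6): Q = (0.5/1)·4.0 + (1.6/1)·5.6 + (1.1/1)·7.8 + (1.5/1)·10.8 = 35.7 cfs.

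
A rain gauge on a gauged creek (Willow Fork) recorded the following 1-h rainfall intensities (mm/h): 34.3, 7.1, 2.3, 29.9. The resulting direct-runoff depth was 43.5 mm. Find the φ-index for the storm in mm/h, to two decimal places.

φ ≈ 10.35 mm/h

Only the 2 blocks with intensity above φ contribute runoff: 34.3, 29.9 mm/h.
Σ(I−φ)·Δt = d  ⇒  (34.3+29.9 − 2φ)·1 = 43.5
φ = (64.20 − 43.5/1) / 2 = 10.35 mm/h.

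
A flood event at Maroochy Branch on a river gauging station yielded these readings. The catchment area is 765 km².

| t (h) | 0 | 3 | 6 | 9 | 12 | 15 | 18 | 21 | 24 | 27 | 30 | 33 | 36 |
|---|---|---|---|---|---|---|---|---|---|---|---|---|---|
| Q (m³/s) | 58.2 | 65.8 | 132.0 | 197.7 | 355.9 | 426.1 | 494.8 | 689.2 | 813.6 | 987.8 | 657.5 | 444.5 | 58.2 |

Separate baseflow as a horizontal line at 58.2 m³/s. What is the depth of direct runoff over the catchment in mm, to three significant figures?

Direct runoff: 0.0, 7.6, 73.8, 139.5, 297.7, 367.9, 436.6, 631.0, 755.4, 929.6, 599.3, 386.3, 0.0 m³/s; ΣQ_DR = 4625 m³/s.
V = ΣQ_DR · Δt = 4625 × 10800 s = 4.995 × 10^7 m³.
Over A = 765 km², depth = V / A = 65.3 mm.

d ≈ 65.3 mm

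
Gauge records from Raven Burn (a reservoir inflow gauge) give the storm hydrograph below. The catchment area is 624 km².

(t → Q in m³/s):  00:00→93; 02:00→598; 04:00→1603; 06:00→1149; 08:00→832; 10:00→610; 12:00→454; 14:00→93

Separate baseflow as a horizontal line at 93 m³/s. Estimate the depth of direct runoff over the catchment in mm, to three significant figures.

Direct runoff: 0.0, 505.0, 1510.0, 1056.0, 739.0, 517.0, 361.0, 0.0 m³/s; ΣQ_DR = 4688 m³/s.
V = ΣQ_DR · Δt = 4688 × 7200 s = 3.375 × 10^7 m³.
Over A = 624 km², depth = V / A = 54.1 mm.

d ≈ 54.1 mm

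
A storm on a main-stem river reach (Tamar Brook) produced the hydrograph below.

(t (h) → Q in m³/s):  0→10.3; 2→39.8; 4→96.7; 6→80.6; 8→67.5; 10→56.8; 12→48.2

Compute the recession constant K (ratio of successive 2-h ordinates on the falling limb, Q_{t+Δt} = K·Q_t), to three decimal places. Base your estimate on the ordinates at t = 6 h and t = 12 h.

K ≈ 0.843

Using the recession-limb readings at t = 6 h and t = 12 h: Q falls from 80.6 to 48.2 m³/s over 3 intervals.
K = (Q₂/Q₁)^(1/3) = (48.2/80.6)^(1/3) = 0.843.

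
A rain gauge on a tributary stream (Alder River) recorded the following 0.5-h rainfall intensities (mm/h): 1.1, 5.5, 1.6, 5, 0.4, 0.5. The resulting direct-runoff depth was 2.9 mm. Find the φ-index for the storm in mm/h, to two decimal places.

φ ≈ 2.35 mm/h

Only the 2 blocks with intensity above φ contribute runoff: 5.5, 5 mm/h.
Σ(I−φ)·Δt = d  ⇒  (5.5+5 − 2φ)·0.5 = 2.9
φ = (10.50 − 2.9/0.5) / 2 = 2.35 mm/h.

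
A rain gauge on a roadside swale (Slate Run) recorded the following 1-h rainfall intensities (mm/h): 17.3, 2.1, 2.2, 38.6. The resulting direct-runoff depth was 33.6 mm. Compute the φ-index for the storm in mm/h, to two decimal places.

Only the 2 blocks with intensity above φ contribute runoff: 17.3, 38.6 mm/h.
Σ(I−φ)·Δt = d  ⇒  (17.3+38.6 − 2φ)·1 = 33.6
φ = (55.90 − 33.6/1) / 2 = 11.15 mm/h.

φ ≈ 11.15 mm/h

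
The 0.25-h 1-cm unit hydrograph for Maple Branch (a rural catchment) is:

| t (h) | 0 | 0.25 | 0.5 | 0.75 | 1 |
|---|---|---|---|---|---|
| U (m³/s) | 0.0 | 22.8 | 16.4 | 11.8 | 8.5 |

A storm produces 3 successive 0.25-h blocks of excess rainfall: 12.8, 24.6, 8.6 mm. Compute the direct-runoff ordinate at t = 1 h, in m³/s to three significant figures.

Q ≈ 54.0 m³/s

By discrete convolution, Q_j = Σ (P_i / 10 mm) · U_{j−i}.
At t = 1 h (j=4): Q = (12.8/10)·8.5 + (24.6/10)·11.8 + (8.6/10)·16.4 = 54.0 m³/s.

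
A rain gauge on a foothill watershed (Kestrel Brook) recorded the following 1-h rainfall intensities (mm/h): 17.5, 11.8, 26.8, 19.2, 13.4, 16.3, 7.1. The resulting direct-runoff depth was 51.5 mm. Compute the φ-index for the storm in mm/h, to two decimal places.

φ ≈ 8.92 mm/h

Only the 6 blocks with intensity above φ contribute runoff: 17.5, 11.8, 26.8, 19.2, 13.4, 16.3 mm/h.
Σ(I−φ)·Δt = d  ⇒  (17.5+11.8+26.8+19.2+13.4+16.3 − 6φ)·1 = 51.5
φ = (105.0 − 51.5/1) / 6 = 8.92 mm/h.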